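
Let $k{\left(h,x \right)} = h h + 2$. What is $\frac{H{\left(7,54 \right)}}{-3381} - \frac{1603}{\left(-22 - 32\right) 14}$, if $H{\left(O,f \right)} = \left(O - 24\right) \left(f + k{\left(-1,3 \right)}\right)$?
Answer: $\frac{292967}{121716} \approx 2.407$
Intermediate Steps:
$k{\left(h,x \right)} = 2 + h^{2}$ ($k{\left(h,x \right)} = h^{2} + 2 = 2 + h^{2}$)
$H{\left(O,f \right)} = \left(-24 + O\right) \left(3 + f\right)$ ($H{\left(O,f \right)} = \left(O - 24\right) \left(f + \left(2 + \left(-1\right)^{2}\right)\right) = \left(-24 + O\right) \left(f + \left(2 + 1\right)\right) = \left(-24 + O\right) \left(f + 3\right) = \left(-24 + O\right) \left(3 + f\right)$)
$\frac{H{\left(7,54 \right)}}{-3381} - \frac{1603}{\left(-22 - 32\right) 14} = \frac{-72 - 1296 + 3 \cdot 7 + 7 \cdot 54}{-3381} - \frac{1603}{\left(-22 - 32\right) 14} = \left(-72 - 1296 + 21 + 378\right) \left(- \frac{1}{3381}\right) - \frac{1603}{\left(-54\right) 14} = \left(-969\right) \left(- \frac{1}{3381}\right) - \frac{1603}{-756} = \frac{323}{1127} - - \frac{229}{108} = \frac{323}{1127} + \frac{229}{108} = \frac{292967}{121716}$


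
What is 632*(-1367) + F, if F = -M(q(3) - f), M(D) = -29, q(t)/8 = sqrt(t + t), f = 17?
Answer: -863915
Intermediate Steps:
q(t) = 8*sqrt(2)*sqrt(t) (q(t) = 8*sqrt(t + t) = 8*sqrt(2*t) = 8*(sqrt(2)*sqrt(t)) = 8*sqrt(2)*sqrt(t))
F = 29 (F = -1*(-29) = 29)
632*(-1367) + F = 632*(-1367) + 29 = -863944 + 29 = -863915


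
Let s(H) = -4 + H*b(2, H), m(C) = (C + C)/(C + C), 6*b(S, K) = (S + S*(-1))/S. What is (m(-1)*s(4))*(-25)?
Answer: 100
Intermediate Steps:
b(S, K) = 0 (b(S, K) = ((S + S*(-1))/S)/6 = ((S - S)/S)/6 = (0/S)/6 = (1/6)*0 = 0)
m(C) = 1 (m(C) = (2*C)/((2*C)) = (2*C)*(1/(2*C)) = 1)
s(H) = -4 (s(H) = -4 + H*0 = -4 + 0 = -4)
(m(-1)*s(4))*(-25) = (1*(-4))*(-25) = -4*(-25) = 100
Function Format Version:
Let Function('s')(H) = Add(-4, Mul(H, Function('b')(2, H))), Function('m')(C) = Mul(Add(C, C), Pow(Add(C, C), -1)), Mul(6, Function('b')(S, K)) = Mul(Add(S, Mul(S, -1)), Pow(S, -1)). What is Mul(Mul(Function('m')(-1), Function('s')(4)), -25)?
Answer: 100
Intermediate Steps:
Function('b')(S, K) = 0 (Function('b')(S, K) = Mul(Rational(1, 6), Mul(Add(S, Mul(S, -1)), Pow(S, -1))) = Mul(Rational(1, 6), Mul(Add(S, Mul(-1, S)), Pow(S, -1))) = Mul(Rational(1, 6), Mul(0, Pow(S, -1))) = Mul(Rational(1, 6), 0) = 0)
Function('m')(C) = 1 (Function('m')(C) = Mul(Mul(2, C), Pow(Mul(2, C), -1)) = Mul(Mul(2, C), Mul(Rational(1, 2), Pow(C, -1))) = 1)
Function('s')(H) = -4 (Function('s')(H) = Add(-4, Mul(H, 0)) = Add(-4, 0) = -4)
Mul(Mul(Function('m')(-1), Function('s')(4)), -25) = Mul(Mul(1, -4), -25) = Mul(-4, -25) = 100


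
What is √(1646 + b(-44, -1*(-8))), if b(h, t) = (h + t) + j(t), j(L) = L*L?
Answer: 3*√186 ≈ 40.915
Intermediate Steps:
j(L) = L²
b(h, t) = h + t + t² (b(h, t) = (h + t) + t² = h + t + t²)
√(1646 + b(-44, -1*(-8))) = √(1646 + (-44 - 1*(-8) + (-1*(-8))²)) = √(1646 + (-44 + 8 + 8²)) = √(1646 + (-44 + 8 + 64)) = √(1646 + 28) = √1674 = 3*√186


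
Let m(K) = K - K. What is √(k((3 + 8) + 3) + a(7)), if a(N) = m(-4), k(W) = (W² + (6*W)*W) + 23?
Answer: 3*√155 ≈ 37.350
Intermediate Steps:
m(K) = 0
k(W) = 23 + 7*W² (k(W) = (W² + 6*W²) + 23 = 7*W² + 23 = 23 + 7*W²)
a(N) = 0
√(k((3 + 8) + 3) + a(7)) = √((23 + 7*((3 + 8) + 3)²) + 0) = √((23 + 7*(11 + 3)²) + 0) = √((23 + 7*14²) + 0) = √((23 + 7*196) + 0) = √((23 + 1372) + 0) = √(1395 + 0) = √1395 = 3*√155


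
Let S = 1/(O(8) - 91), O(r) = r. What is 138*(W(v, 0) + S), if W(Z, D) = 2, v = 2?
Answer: 22770/83 ≈ 274.34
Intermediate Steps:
S = -1/83 (S = 1/(8 - 91) = 1/(-83) = -1/83 ≈ -0.012048)
138*(W(v, 0) + S) = 138*(2 - 1/83) = 138*(165/83) = 22770/83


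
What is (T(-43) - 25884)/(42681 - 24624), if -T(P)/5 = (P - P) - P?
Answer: -26099/18057 ≈ -1.4454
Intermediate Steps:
T(P) = 5*P (T(P) = -5*((P - P) - P) = -5*(0 - P) = -(-5)*P = 5*P)
(T(-43) - 25884)/(42681 - 24624) = (5*(-43) - 25884)/(42681 - 24624) = (-215 - 25884)/18057 = -26099*1/18057 = -26099/18057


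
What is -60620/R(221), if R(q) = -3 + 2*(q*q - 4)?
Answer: -8660/13953 ≈ -0.62066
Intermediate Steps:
R(q) = -11 + 2*q² (R(q) = -3 + 2*(q² - 4) = -3 + 2*(-4 + q²) = -3 + (-8 + 2*q²) = -11 + 2*q²)
-60620/R(221) = -60620/(-11 + 2*221²) = -60620/(-11 + 2*48841) = -60620/(-11 + 97682) = -60620/97671 = -60620*1/97671 = -8660/13953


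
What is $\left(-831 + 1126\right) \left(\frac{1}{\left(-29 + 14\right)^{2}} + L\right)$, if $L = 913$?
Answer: $\frac{12120134}{45} \approx 2.6934 \cdot 10^{5}$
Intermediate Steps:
$\left(-831 + 1126\right) \left(\frac{1}{\left(-29 + 14\right)^{2}} + L\right) = \left(-831 + 1126\right) \left(\frac{1}{\left(-29 + 14\right)^{2}} + 913\right) = 295 \left(\frac{1}{\left(-15\right)^{2}} + 913\right) = 295 \left(\frac{1}{225} + 913\right) = 295 \cdot \frac{205426}{225} = \frac{12120134}{45}$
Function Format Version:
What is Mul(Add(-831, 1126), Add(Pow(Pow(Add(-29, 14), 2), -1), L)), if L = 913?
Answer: Rational(12120134, 45) ≈ 2.6934e+5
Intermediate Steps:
Mul(Add(-831, 1126), Add(Pow(Pow(Add(-29, 14), 2), -1), L)) = Mul(Add(-831, 1126), Add(Pow(Pow(Add(-29, 14), 2), -1), 913)) = Mul(295, Add(Pow(Pow(-15, 2), -1), 913)) = Mul(295, Add(Pow(225, -1), 913)) = Mul(295, Add(Rational(1, 225), 913)) = Mul(295, Rational(205426, 225)) = Rational(12120134, 45)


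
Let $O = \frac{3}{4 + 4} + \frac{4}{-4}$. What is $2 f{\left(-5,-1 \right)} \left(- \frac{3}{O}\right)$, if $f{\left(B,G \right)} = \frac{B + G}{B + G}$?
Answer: $\frac{48}{5} \approx 9.6$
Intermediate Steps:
$f{\left(B,G \right)} = 1$
$O = - \frac{5}{8}$ ($O = \frac{3}{8} + 4 \left(- \frac{1}{4}\right) = 3 \cdot \frac{1}{8} - 1 = \frac{3}{8} - 1 = - \frac{5}{8} \approx -0.625$)
$2 f{\left(-5,-1 \right)} \left(- \frac{3}{O}\right) = 2 \cdot 1 \left(- \frac{3}{- \frac{5}{8}}\right) = 2 \left(\left(-3\right) \left(- \frac{8}{5}\right)\right) = 2 \cdot \frac{24}{5} = \frac{48}{5}$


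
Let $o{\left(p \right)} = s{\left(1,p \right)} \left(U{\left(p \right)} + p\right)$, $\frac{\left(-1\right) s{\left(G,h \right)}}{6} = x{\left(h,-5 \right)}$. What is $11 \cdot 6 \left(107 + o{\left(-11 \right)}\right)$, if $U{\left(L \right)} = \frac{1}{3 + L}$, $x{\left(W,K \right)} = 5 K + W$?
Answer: $-151536$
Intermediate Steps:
$x{\left(W,K \right)} = W + 5 K$
$s{\left(G,h \right)} = 150 - 6 h$ ($s{\left(G,h \right)} = - 6 \left(h + 5 \left(-5\right)\right) = - 6 \left(h - 25\right) = - 6 \left(-25 + h\right) = 150 - 6 h$)
$o{\left(p \right)} = \left(150 - 6 p\right) \left(p + \frac{1}{3 + p}\right)$ ($o{\left(p \right)} = \left(150 - 6 p\right) \left(\frac{1}{3 + p} + p\right) = \left(150 - 6 p\right) \left(p + \frac{1}{3 + p}\right)$)
$11 \cdot 6 \left(107 + o{\left(-11 \right)}\right) = 11 \cdot 6 \left(107 - \frac{6 \left(1 - 11 \left(3 - 11\right)\right) \left(-25 - 11\right)}{3 - 11}\right) = 66 \left(107 - 6 \frac{1}{-8} \left(1 - -88\right) \left(-36\right)\right) = 66 \left(107 - \left(- \frac{3}{4}\right) \left(1 + 88\right) \left(-36\right)\right) = 66 \left(107 - \left(- \frac{3}{4}\right) 89 \left(-36\right)\right) = 66 \left(107 - 2403\right) = 66 \left(-2296\right) = -151536$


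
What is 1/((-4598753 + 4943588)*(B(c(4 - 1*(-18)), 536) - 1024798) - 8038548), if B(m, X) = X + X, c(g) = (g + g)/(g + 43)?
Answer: -1/353024593758 ≈ -2.8327e-12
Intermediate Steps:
c(g) = 2*g/(43 + g) (c(g) = (2*g)/(43 + g) = 2*g/(43 + g))
B(m, X) = 2*X
1/((-4598753 + 4943588)*(B(c(4 - 1*(-18)), 536) - 1024798) - 8038548) = 1/((-4598753 + 4943588)*(2*536 - 1024798) - 8038548) = 1/(344835*(1072 - 1024798) - 8038548) = 1/(344835*(-1023726) - 8038548) = 1/(-353016555210 - 8038548) = 1/(-353024593758) = -1/353024593758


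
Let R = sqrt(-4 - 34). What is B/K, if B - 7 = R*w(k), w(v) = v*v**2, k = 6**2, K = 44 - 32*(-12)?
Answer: 7/428 + 11664*I*sqrt(38)/107 ≈ 0.016355 + 671.98*I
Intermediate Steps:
K = 428 (K = 44 + 384 = 428)
k = 36
R = I*sqrt(38) (R = sqrt(-38) = I*sqrt(38) ≈ 6.1644*I)
w(v) = v**3
B = 7 + 46656*I*sqrt(38) (B = 7 + (I*sqrt(38))*36**3 = 7 + (I*sqrt(38))*46656 = 7 + 46656*I*sqrt(38) ≈ 7.0 + 2.8761e+5*I)
B/K = (7 + 46656*I*sqrt(38))/428 = (7 + 46656*I*sqrt(38))*(1/428) = 7/428 + 11664*I*sqrt(38)/107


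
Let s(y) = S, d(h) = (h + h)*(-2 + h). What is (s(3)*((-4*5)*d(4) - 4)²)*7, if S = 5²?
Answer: 18370800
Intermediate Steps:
d(h) = 2*h*(-2 + h) (d(h) = (2*h)*(-2 + h) = 2*h*(-2 + h))
S = 25
s(y) = 25
(s(3)*((-4*5)*d(4) - 4)²)*7 = (25*((-4*5)*(2*4*(-2 + 4)) - 4)²)*7 = (25*(-40*4*2 - 4)²)*7 = (25*(-20*16 - 4)²)*7 = (25*(-320 - 4)²)*7 = (25*(-324)²)*7 = (25*104976)*7 = 2624400*7 = 18370800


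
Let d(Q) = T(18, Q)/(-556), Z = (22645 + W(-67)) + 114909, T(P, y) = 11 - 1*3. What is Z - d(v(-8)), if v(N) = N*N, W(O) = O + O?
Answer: 19101382/139 ≈ 1.3742e+5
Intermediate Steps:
W(O) = 2*O
T(P, y) = 8 (T(P, y) = 11 - 3 = 8)
v(N) = N**2
Z = 137420 (Z = (22645 + 2*(-67)) + 114909 = (22645 - 134) + 114909 = 22511 + 114909 = 137420)
d(Q) = -2/139 (d(Q) = 8/(-556) = 8*(-1/556) = -2/139)
Z - d(v(-8)) = 137420 - 1*(-2/139) = 137420 + 2/139 = 19101382/139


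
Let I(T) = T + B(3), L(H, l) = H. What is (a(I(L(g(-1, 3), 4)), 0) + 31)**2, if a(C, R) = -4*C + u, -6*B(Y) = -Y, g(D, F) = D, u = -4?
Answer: 841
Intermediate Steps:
B(Y) = Y/6 (B(Y) = -(-1)*Y/6 = Y/6)
I(T) = 1/2 + T (I(T) = T + (1/6)*3 = T + 1/2 = 1/2 + T)
a(C, R) = -4 - 4*C (a(C, R) = -4*C - 4 = -4 - 4*C)
(a(I(L(g(-1, 3), 4)), 0) + 31)**2 = ((-4 - 4*(1/2 - 1)) + 31)**2 = ((-4 - 4*(-1/2)) + 31)**2 = ((-4 + 2) + 31)**2 = (-2 + 31)**2 = 29**2 = 841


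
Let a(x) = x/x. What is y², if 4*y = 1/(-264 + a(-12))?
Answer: 1/1106704 ≈ 9.0358e-7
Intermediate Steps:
a(x) = 1
y = -1/1052 (y = 1/(4*(-264 + 1)) = (¼)/(-263) = (¼)*(-1/263) = -1/1052 ≈ -0.00095057)
y² = (-1/1052)² = 1/1106704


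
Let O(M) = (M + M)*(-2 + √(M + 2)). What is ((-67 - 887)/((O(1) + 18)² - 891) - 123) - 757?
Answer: -401579698/457081 + 53424*√3/457081 ≈ -878.37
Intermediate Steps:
O(M) = 2*M*(-2 + √(2 + M)) (O(M) = (2*M)*(-2 + √(2 + M)) = 2*M*(-2 + √(2 + M)))
((-67 - 887)/((O(1) + 18)² - 891) - 123) - 757 = ((-67 - 887)/((2*1*(-2 + √(2 + 1)) + 18)² - 891) - 123) - 757 = (-954/((2*1*(-2 + √3) + 18)² - 891) - 123) - 757 = (-954/(((-4 + 2*√3) + 18)² - 891) - 123) - 757 = (-954/((14 + 2*√3)² - 891) - 123) - 757 = (-954/(-891 + (14 + 2*√3)²) - 123) - 757 = (-123 - 954/(-891 + (14 + 2*√3)²)) - 757 = -880 - 954/(-891 + (14 + 2*√3)²)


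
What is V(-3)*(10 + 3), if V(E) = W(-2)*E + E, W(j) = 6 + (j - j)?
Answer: -273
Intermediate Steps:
W(j) = 6 (W(j) = 6 + 0 = 6)
V(E) = 7*E (V(E) = 6*E + E = 7*E)
V(-3)*(10 + 3) = (7*(-3))*(10 + 3) = -21*13 = -273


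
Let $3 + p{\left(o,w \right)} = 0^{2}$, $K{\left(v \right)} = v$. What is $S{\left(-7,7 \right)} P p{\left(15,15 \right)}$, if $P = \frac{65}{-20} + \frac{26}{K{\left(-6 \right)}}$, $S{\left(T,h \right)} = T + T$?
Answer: $- \frac{637}{2} \approx -318.5$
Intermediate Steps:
$S{\left(T,h \right)} = 2 T$
$P = - \frac{91}{12}$ ($P = \frac{65}{-20} + \frac{26}{-6} = 65 \left(- \frac{1}{20}\right) + 26 \left(- \frac{1}{6}\right) = - \frac{13}{4} - \frac{13}{3} = - \frac{91}{12} \approx -7.5833$)
$p{\left(o,w \right)} = -3$ ($p{\left(o,w \right)} = -3 + 0^{2} = -3 + 0 = -3$)
$S{\left(-7,7 \right)} P p{\left(15,15 \right)} = 2 \left(-7\right) \left(- \frac{91}{12}\right) \left(-3\right) = \left(-14\right) \left(- \frac{91}{12}\right) \left(-3\right) = \frac{637}{6} \left(-3\right) = - \frac{637}{2}$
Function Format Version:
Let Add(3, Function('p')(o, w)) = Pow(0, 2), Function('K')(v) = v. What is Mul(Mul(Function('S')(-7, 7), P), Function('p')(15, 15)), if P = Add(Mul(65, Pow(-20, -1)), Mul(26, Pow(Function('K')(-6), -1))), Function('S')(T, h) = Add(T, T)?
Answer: Rational(-637, 2) ≈ -318.50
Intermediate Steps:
Function('S')(T, h) = Mul(2, T)
P = Rational(-91, 12) (P = Add(Mul(65, Pow(-20, -1)), Mul(26, Pow(-6, -1))) = Add(Mul(65, Rational(-1, 20)), Mul(26, Rational(-1, 6))) = Add(Rational(-13, 4), Rational(-13, 3)) = Rational(-91, 12) ≈ -7.5833)
Function('p')(o, w) = -3 (Function('p')(o, w) = Add(-3, Pow(0, 2)) = Add(-3, 0) = -3)
Mul(Mul(Function('S')(-7, 7), P), Function('p')(15, 15)) = Mul(Mul(Mul(2, -7), Rational(-91, 12)), -3) = Mul(Mul(-14, Rational(-91, 12)), -3) = Mul(Rational(637, 6), -3) = Rational(-637, 2)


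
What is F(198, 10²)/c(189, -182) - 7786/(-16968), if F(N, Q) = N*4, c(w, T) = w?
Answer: 5635/1212 ≈ 4.6493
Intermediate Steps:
F(N, Q) = 4*N
F(198, 10²)/c(189, -182) - 7786/(-16968) = (4*198)/189 - 7786/(-16968) = 792*(1/189) - 7786*(-1/16968) = 88/21 + 3893/8484 = 5635/1212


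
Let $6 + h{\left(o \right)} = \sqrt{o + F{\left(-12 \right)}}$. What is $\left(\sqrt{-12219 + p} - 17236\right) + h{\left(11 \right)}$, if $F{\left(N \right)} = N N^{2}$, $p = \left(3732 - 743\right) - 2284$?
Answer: $-17242 + i \sqrt{1717} + i \sqrt{11514} \approx -17242.0 + 148.74 i$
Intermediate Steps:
$p = 705$ ($p = \left(3732 - 743\right) - 2284 = 2989 - 2284 = 705$)
$F{\left(N \right)} = N^{3}$
$h{\left(o \right)} = -6 + \sqrt{-1728 + o}$ ($h{\left(o \right)} = -6 + \sqrt{o + \left(-12\right)^{3}} = -6 + \sqrt{o - 1728} = -6 + \sqrt{-1728 + o}$)
$\left(\sqrt{-12219 + p} - 17236\right) + h{\left(11 \right)} = \left(\sqrt{-12219 + 705} - 17236\right) - \left(6 - \sqrt{-1728 + 11}\right) = \left(\sqrt{-11514} - 17236\right) - \left(6 - \sqrt{-1717}\right) = \left(i \sqrt{11514} - 17236\right) - \left(6 - i \sqrt{1717}\right) = \left(-17236 + i \sqrt{11514}\right) - \left(6 - i \sqrt{1717}\right) = -17242 + i \sqrt{1717} + i \sqrt{11514}$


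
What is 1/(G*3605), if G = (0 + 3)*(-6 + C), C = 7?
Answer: 1/10815 ≈ 9.2464e-5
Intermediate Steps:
G = 3 (G = (0 + 3)*(-6 + 7) = 3*1 = 3)
1/(G*3605) = 1/(3*3605) = 1/10815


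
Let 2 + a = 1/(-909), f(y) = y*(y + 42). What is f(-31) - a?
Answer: -308150/909 ≈ -339.00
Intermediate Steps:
f(y) = y*(42 + y)
a = -1819/909 (a = -2 + 1/(-909) = -2 - 1/909 = -1819/909 ≈ -2.0011)
f(-31) - a = -31*(42 - 31) - 1*(-1819/909) = -31*11 + 1819/909 = -341 + 1819/909 = -308150/909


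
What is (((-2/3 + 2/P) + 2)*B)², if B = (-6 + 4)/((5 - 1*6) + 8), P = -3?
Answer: 16/441 ≈ 0.036281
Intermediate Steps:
B = -2/7 (B = -2/((5 - 6) + 8) = -2/(-1 + 8) = -2/7 ≈ -0.28571)
(((-2/3 + 2/P) + 2)*B)² = (((-2/3 + 2/(-3)) + 2)*(-2/7))² = (((-2*⅓ + 2*(-⅓)) + 2)*(-2/7))² = (((-⅔ - ⅔) + 2)*(-2/7))² = ((-4/3 + 2)*(-2/7))² = ((⅔)*(-2/7))² = (-4/21)² = 16/441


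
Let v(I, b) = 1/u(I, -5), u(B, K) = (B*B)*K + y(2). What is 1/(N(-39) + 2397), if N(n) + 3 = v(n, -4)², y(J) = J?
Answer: 57805609/138386627947 ≈ 0.00041771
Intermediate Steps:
u(B, K) = 2 + K*B² (u(B, K) = (B*B)*K + 2 = B²*K + 2 = K*B² + 2 = 2 + K*B²)
v(I, b) = 1/(2 - 5*I²)
N(n) = -3 + (-2 + 5*n²)⁻² (N(n) = -3 + (-1/(-2 + 5*n²))² = -3 + (-2 + 5*n²)⁻²)
1/(N(-39) + 2397) = 1/((-3 + (-2 + 5*(-39)²)⁻²) + 2397) = 1/((-3 + (-2 + 5*1521)⁻²) + 2397) = 1/((-3 + (-2 + 7605)⁻²) + 2397) = 1/((-3 + 7603⁻²) + 2397) = 1/((-3 + 1/57805609) + 2397) = 1/(-173416826/57805609 + 2397) = 1/(138386627947/57805609) = 57805609/138386627947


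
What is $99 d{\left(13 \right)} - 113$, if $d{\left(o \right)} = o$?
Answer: $1174$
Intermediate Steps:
$99 d{\left(13 \right)} - 113 = 99 \cdot 13 - 113 = 1287 - 113 = 1174$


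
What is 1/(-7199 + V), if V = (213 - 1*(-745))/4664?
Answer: -2332/16787589 ≈ -0.00013891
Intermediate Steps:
V = 479/2332 (V = (213 + 745)*(1/4664) = 958*(1/4664) = 479/2332 ≈ 0.20540)
1/(-7199 + V) = 1/(-7199 + 479/2332) = 1/(-16787589/2332) = -2332/16787589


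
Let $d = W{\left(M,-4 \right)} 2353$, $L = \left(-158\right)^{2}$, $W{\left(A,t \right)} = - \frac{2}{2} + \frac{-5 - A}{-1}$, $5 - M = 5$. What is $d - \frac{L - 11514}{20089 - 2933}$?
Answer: $\frac{80729411}{8578} \approx 9411.2$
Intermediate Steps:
$M = 0$ ($M = 5 - 5 = 0$)
$W{\left(A,t \right)} = 4 + A$ ($W{\left(A,t \right)} = \left(-2\right) \frac{1}{2} + \left(-5 - A\right) \left(-1\right) = -1 + \left(5 + A\right) = 4 + A$)
$L = 24964$
$d = 9412$ ($d = \left(4 + 0\right) 2353 = 4 \cdot 2353 = 9412$)
$d - \frac{L - 11514}{20089 - 2933} = 9412 - \frac{24964 - 11514}{20089 - 2933} = 9412 - \frac{13450}{17156} = 9412 - 13450 \cdot \frac{1}{17156} = 9412 - \frac{6725}{8578} = \frac{80729411}{8578}$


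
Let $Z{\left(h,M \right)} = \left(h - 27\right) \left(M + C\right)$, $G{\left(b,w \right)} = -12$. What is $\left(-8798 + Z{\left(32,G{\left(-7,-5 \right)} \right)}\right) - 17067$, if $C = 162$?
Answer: $-25115$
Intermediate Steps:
$Z{\left(h,M \right)} = \left(-27 + h\right) \left(162 + M\right)$ ($Z{\left(h,M \right)} = \left(h - 27\right) \left(M + 162\right) = \left(-27 + h\right) \left(162 + M\right)$)
$\left(-8798 + Z{\left(32,G{\left(-7,-5 \right)} \right)}\right) - 17067 = \left(-8798 - -750\right) - 17067 = \left(-8798 + \left(-4374 + 324 + 5184 - 384\right)\right) - 17067 = \left(-8798 + 750\right) - 17067 = -8048 - 17067 = -25115$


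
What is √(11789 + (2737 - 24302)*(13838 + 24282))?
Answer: I*√822046011 ≈ 28671.0*I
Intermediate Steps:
√(11789 + (2737 - 24302)*(13838 + 24282)) = √(11789 - 21565*38120) = √(11789 - 822057800) = √(-822046011) = I*√822046011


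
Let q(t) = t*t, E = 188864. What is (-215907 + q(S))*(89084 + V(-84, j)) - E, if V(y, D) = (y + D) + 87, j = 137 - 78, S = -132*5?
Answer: 19584563314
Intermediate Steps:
S = -660
j = 59
V(y, D) = 87 + D + y (V(y, D) = (D + y) + 87 = 87 + D + y)
q(t) = t**2
(-215907 + q(S))*(89084 + V(-84, j)) - E = (-215907 + (-660)**2)*(89084 + (87 + 59 - 84)) - 1*188864 = (-215907 + 435600)*(89084 + 62) - 188864 = 219693*89146 - 188864 = 19584752178 - 188864 = 19584563314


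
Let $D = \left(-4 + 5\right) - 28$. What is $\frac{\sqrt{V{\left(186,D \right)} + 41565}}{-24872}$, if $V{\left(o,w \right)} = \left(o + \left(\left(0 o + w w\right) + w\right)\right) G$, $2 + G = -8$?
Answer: $- \frac{\sqrt{32685}}{24872} \approx -0.0072688$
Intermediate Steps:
$D = -27$ ($D = 1 - 28 = -27$)
$G = -10$ ($G = -2 - 8 = -10$)
$V{\left(o,w \right)} = - 10 o - 10 w - 10 w^{2}$ ($V{\left(o,w \right)} = \left(o + \left(\left(0 o + w w\right) + w\right)\right) \left(-10\right) = \left(o + \left(\left(0 + w^{2}\right) + w\right)\right) \left(-10\right) = \left(o + \left(w^{2} + w\right)\right) \left(-10\right) = \left(o + \left(w + w^{2}\right)\right) \left(-10\right) = \left(o + w + w^{2}\right) \left(-10\right) = - 10 o - 10 w - 10 w^{2}$)
$\frac{\sqrt{V{\left(186,D \right)} + 41565}}{-24872} = \frac{\sqrt{\left(\left(-10\right) 186 - -270 - 10 \left(-27\right)^{2}\right) + 41565}}{-24872} = \sqrt{\left(-1860 + 270 - 7290\right) + 41565} \left(- \frac{1}{24872}\right) = \sqrt{-8880 + 41565} \left(- \frac{1}{24872}\right) = \sqrt{32685} \left(- \frac{1}{24872}\right) = - \frac{\sqrt{32685}}{24872}$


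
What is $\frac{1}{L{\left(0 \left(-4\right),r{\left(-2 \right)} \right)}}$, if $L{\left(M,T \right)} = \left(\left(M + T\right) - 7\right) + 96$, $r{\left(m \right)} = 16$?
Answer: $\frac{1}{105} \approx 0.0095238$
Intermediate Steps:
$L{\left(M,T \right)} = 89 + M + T$ ($L{\left(M,T \right)} = \left(-7 + M + T\right) + 96 = 89 + M + T$)
$\frac{1}{L{\left(0 \left(-4\right),r{\left(-2 \right)} \right)}} = \frac{1}{89 + 0 \left(-4\right) + 16} = \frac{1}{89 + 0 + 16} = \frac{1}{105}$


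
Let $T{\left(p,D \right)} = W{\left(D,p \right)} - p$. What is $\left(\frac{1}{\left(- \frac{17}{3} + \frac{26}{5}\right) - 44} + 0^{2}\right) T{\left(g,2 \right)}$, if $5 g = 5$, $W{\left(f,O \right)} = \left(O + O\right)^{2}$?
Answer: $- \frac{45}{667} \approx -0.067466$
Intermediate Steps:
$W{\left(f,O \right)} = 4 O^{2}$ ($W{\left(f,O \right)} = \left(2 O\right)^{2} = 4 O^{2}$)
$g = 1$ ($g = \frac{1}{5} \cdot 5 = 1$)
$T{\left(p,D \right)} = - p + 4 p^{2}$ ($T{\left(p,D \right)} = 4 p^{2} - p = - p + 4 p^{2}$)
$\left(\frac{1}{\left(- \frac{17}{3} + \frac{26}{5}\right) - 44} + 0^{2}\right) T{\left(g,2 \right)} = \left(\frac{1}{\left(- \frac{17}{3} + \frac{26}{5}\right) - 44} + 0^{2}\right) 1 \left(-1 + 4 \cdot 1\right) = \left(\frac{1}{\left(\left(-17\right) \frac{1}{3} + 26 \cdot \frac{1}{5}\right) - 44} + 0\right) 1 \left(-1 + 4\right) = \left(\frac{1}{\left(- \frac{17}{3} + \frac{26}{5}\right) - 44} + 0\right) 1 \cdot 3 = \left(\frac{1}{- \frac{7}{15} - 44} + 0\right) 3 = \left(\frac{1}{- \frac{667}{15}} + 0\right) 3 = \left(- \frac{15}{667} + 0\right) 3 = \left(- \frac{15}{667}\right) 3 = - \frac{45}{667}$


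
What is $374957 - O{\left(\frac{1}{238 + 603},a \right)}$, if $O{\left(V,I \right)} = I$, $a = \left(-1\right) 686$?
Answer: $375643$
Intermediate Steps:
$a = -686$
$374957 - O{\left(\frac{1}{238 + 603},a \right)} = 374957 - -686 = 374957 + 686 = 375643$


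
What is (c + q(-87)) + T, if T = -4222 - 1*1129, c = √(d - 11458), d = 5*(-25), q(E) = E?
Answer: -5438 + 9*I*√143 ≈ -5438.0 + 107.62*I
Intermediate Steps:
d = -125
c = 9*I*√143 (c = √(-125 - 11458) = √(-11583) = 9*I*√143 ≈ 107.62*I)
T = -5351 (T = -4222 - 1129 = -5351)
(c + q(-87)) + T = (9*I*√143 - 87) - 5351 = (-87 + 9*I*√143) - 5351 = -5438 + 9*I*√143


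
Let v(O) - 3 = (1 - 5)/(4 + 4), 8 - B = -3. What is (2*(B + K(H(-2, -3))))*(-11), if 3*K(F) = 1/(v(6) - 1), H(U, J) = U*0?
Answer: -2222/9 ≈ -246.89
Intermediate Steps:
B = 11 (B = 8 - 1*(-3) = 8 + 3 = 11)
H(U, J) = 0
v(O) = 5/2 (v(O) = 3 + (1 - 5)/(4 + 4) = 3 - 4/8 = 3 - 4*⅛ = 3 - ½ = 5/2)
K(F) = 2/9 (K(F) = 1/(3*(5/2 - 1)) = 1/(3*(3/2)) = (⅓)*(⅔) = 2/9)
(2*(B + K(H(-2, -3))))*(-11) = (2*(11 + 2/9))*(-11) = (2*(101/9))*(-11) = (202/9)*(-11) = -2222/9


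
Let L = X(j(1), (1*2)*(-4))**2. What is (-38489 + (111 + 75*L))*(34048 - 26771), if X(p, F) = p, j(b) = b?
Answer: -278730931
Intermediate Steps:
L = 1 (L = 1**2 = 1)
(-38489 + (111 + 75*L))*(34048 - 26771) = (-38489 + (111 + 75*1))*(34048 - 26771) = (-38489 + (111 + 75))*7277 = (-38489 + 186)*7277 = -38303*7277 = -278730931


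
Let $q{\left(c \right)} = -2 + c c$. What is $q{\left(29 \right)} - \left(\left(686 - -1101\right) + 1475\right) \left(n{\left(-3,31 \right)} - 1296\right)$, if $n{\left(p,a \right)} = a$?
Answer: $4127269$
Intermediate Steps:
$q{\left(c \right)} = -2 + c^{2}$
$q{\left(29 \right)} - \left(\left(686 - -1101\right) + 1475\right) \left(n{\left(-3,31 \right)} - 1296\right) = \left(-2 + 29^{2}\right) - \left(\left(686 - -1101\right) + 1475\right) \left(31 - 1296\right) = \left(-2 + 841\right) - \left(\left(686 + 1101\right) + 1475\right) \left(-1265\right) = 839 - \left(1787 + 1475\right) \left(-1265\right) = 839 - 3262 \left(-1265\right) = 839 - -4126430 = 839 + 4126430 = 4127269$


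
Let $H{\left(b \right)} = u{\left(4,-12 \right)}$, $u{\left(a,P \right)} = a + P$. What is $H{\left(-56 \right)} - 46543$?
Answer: $-46551$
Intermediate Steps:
$u{\left(a,P \right)} = P + a$
$H{\left(b \right)} = -8$ ($H{\left(b \right)} = -12 + 4 = -8$)
$H{\left(-56 \right)} - 46543 = -8 - 46543 = -46551$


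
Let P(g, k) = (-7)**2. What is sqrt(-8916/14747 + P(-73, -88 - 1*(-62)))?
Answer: 13*sqrt(62276581)/14747 ≈ 6.9567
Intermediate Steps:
P(g, k) = 49
sqrt(-8916/14747 + P(-73, -88 - 1*(-62))) = sqrt(-8916/14747 + 49) = sqrt(713687/14747) = 13*sqrt(62276581)/14747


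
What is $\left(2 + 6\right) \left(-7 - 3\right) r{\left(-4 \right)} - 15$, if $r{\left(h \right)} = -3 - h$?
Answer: $-95$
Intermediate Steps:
$\left(2 + 6\right) \left(-7 - 3\right) r{\left(-4 \right)} - 15 = \left(2 + 6\right) \left(-7 - 3\right) \left(-3 - -4\right) - 15 = 8 \left(-10\right) \left(-3 + 4\right) - 15 = \left(-80\right) 1 - 15 = -80 - 15 = -95$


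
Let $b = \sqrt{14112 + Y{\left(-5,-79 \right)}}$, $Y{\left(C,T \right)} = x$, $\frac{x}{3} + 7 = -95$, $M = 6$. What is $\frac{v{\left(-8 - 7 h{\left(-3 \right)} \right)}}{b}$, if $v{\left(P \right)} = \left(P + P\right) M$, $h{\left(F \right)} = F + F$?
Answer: $\frac{68 \sqrt{1534}}{767} \approx 3.4724$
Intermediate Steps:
$x = -306$ ($x = -21 + 3 \left(-95\right) = -21 - 285 = -306$)
$Y{\left(C,T \right)} = -306$
$h{\left(F \right)} = 2 F$
$b = 3 \sqrt{1534}$ ($b = \sqrt{14112 - 306} = \sqrt{13806} = 3 \sqrt{1534} \approx 117.5$)
$v{\left(P \right)} = 12 P$ ($v{\left(P \right)} = \left(P + P\right) 6 = 2 P 6 = 12 P$)
$\frac{v{\left(-8 - 7 h{\left(-3 \right)} \right)}}{b} = \frac{12 \left(-8 - 7 \cdot 2 \left(-3\right)\right)}{3 \sqrt{1534}} = 12 \left(-8 - -42\right) \frac{\sqrt{1534}}{4602} = 12 \left(-8 + 42\right) \frac{\sqrt{1534}}{4602} = 12 \cdot 34 \frac{\sqrt{1534}}{4602} = 408 \frac{\sqrt{1534}}{4602} = \frac{68 \sqrt{1534}}{767}$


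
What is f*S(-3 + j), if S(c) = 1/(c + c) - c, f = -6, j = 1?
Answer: -21/2 ≈ -10.500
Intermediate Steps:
S(c) = 1/(2*c) - c
f*S(-3 + j) = -6*(1/(2*(-3 + 1)) - (-3 + 1)) = -6*((1/2)/(-2) - 1*(-2)) = -6*((1/2)*(-1/2) + 2) = -6*(-1/4 + 2) = -6*7/4 = -21/2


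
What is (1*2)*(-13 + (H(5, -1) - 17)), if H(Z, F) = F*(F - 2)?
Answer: -54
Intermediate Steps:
H(Z, F) = F*(-2 + F)
(1*2)*(-13 + (H(5, -1) - 17)) = (1*2)*(-13 + (-(-2 - 1) - 17)) = 2*(-13 + (-1*(-3) - 17)) = 2*(-13 + (3 - 17)) = 2*(-13 - 14) = 2*(-27) = -54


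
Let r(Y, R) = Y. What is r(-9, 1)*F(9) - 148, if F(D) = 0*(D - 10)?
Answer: -148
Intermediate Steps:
F(D) = 0 (F(D) = 0*(-10 + D) = 0)
r(-9, 1)*F(9) - 148 = -9*0 - 148 = 0 - 148 = -148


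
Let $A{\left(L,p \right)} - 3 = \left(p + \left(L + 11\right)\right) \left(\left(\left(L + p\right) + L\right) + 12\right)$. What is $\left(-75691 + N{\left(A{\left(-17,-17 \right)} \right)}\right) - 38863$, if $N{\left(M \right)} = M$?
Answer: $-113654$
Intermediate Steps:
$A{\left(L,p \right)} = 3 + \left(11 + L + p\right) \left(12 + p + 2 L\right)$ ($A{\left(L,p \right)} = 3 + \left(p + \left(L + 11\right)\right) \left(\left(\left(L + p\right) + L\right) + 12\right) = 3 + \left(p + \left(11 + L\right)\right) \left(\left(p + 2 L\right) + 12\right) = 3 + \left(11 + L + p\right) \left(12 + p + 2 L\right)$)
$\left(-75691 + N{\left(A{\left(-17,-17 \right)} \right)}\right) - 38863 = \left(-75691 + \left(135 + \left(-17\right)^{2} + 2 \left(-17\right)^{2} + 23 \left(-17\right) + 34 \left(-17\right) + 3 \left(-17\right) \left(-17\right)\right)\right) - 38863 = \left(-75691 + \left(135 + 289 + 2 \cdot 289 - 391 - 578 + 867\right)\right) - 38863 = \left(-75691 + \left(135 + 289 + 578 - 391 - 578 + 867\right)\right) - 38863 = \left(-75691 + 900\right) - 38863 = -74791 - 38863 = -113654$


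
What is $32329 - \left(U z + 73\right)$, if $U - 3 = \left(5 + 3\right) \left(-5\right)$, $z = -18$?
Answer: $31590$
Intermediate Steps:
$U = -37$ ($U = 3 + \left(5 + 3\right) \left(-5\right) = 3 + 8 \left(-5\right) = 3 - 40 = -37$)
$32329 - \left(U z + 73\right) = 32329 - \left(\left(-37\right) \left(-18\right) + 73\right) = 32329 - \left(666 + 73\right) = 32329 - 739 = 31590$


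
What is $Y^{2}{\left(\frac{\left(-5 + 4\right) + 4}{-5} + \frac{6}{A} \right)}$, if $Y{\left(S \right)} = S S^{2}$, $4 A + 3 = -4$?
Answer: $\frac{7858047974841}{1838265625} \approx 4274.7$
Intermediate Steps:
$A = - \frac{7}{4}$ ($A = - \frac{3}{4} + \frac{1}{4} \left(-4\right) = - \frac{3}{4} - 1 = - \frac{7}{4} \approx -1.75$)
$Y{\left(S \right)} = S^{3}$
$Y^{2}{\left(\frac{\left(-5 + 4\right) + 4}{-5} + \frac{6}{A} \right)} = \left(\left(\frac{\left(-5 + 4\right) + 4}{-5} + \frac{6}{- \frac{7}{4}}\right)^{3}\right)^{2} = \left(\left(\left(-1 + 4\right) \left(- \frac{1}{5}\right) + 6 \left(- \frac{4}{7}\right)\right)^{3}\right)^{2} = \left(\left(3 \left(- \frac{1}{5}\right) - \frac{24}{7}\right)^{3}\right)^{2} = \left(\left(- \frac{3}{5} - \frac{24}{7}\right)^{3}\right)^{2} = \left(\left(- \frac{141}{35}\right)^{3}\right)^{2} = \left(- \frac{2803221}{42875}\right)^{2} = \frac{7858047974841}{1838265625}$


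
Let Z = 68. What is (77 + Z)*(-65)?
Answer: -9425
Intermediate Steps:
(77 + Z)*(-65) = (77 + 68)*(-65) = 145*(-65) = -9425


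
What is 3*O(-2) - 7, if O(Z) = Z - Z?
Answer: -7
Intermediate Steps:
O(Z) = 0
3*O(-2) - 7 = 3*0 - 7 = 0 - 7 = -7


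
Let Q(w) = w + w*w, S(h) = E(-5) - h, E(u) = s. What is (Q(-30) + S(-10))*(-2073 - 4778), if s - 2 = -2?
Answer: -6028880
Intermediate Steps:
s = 0 (s = 2 - 2 = 0)
E(u) = 0
S(h) = -h (S(h) = 0 - h = -h)
Q(w) = w + w**2
(Q(-30) + S(-10))*(-2073 - 4778) = (-30*(1 - 30) - 1*(-10))*(-2073 - 4778) = (-30*(-29) + 10)*(-6851) = (870 + 10)*(-6851) = 880*(-6851) = -6028880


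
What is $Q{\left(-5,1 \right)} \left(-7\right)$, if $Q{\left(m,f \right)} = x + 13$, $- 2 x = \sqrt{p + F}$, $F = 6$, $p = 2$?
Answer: $-91 + 7 \sqrt{2} \approx -81.1$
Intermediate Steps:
$x = - \sqrt{2}$ ($x = - \frac{\sqrt{2 + 6}}{2} = - \frac{\sqrt{8}}{2} = - \frac{2 \sqrt{2}}{2} = - \sqrt{2} \approx -1.4142$)
$Q{\left(m,f \right)} = 13 - \sqrt{2}$ ($Q{\left(m,f \right)} = - \sqrt{2} + 13 = 13 - \sqrt{2}$)
$Q{\left(-5,1 \right)} \left(-7\right) = \left(13 - \sqrt{2}\right) \left(-7\right) = -91 + 7 \sqrt{2}$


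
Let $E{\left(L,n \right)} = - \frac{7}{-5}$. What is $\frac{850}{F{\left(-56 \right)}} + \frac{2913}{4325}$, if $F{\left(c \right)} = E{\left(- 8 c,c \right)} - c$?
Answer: $\frac{19217281}{1241275} \approx 15.482$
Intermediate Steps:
$E{\left(L,n \right)} = \frac{7}{5}$ ($E{\left(L,n \right)} = \left(-7\right) \left(- \frac{1}{5}\right) = \frac{7}{5}$)
$F{\left(c \right)} = \frac{7}{5} - c$
$\frac{850}{F{\left(-56 \right)}} + \frac{2913}{4325} = \frac{850}{\frac{7}{5} - -56} + \frac{2913}{4325} = \frac{850}{\frac{7}{5} + 56} + 2913 \cdot \frac{1}{4325} = \frac{850}{\frac{287}{5}} + \frac{2913}{4325} = 850 \cdot \frac{5}{287} + \frac{2913}{4325} = \frac{4250}{287} + \frac{2913}{4325} = \frac{19217281}{1241275}$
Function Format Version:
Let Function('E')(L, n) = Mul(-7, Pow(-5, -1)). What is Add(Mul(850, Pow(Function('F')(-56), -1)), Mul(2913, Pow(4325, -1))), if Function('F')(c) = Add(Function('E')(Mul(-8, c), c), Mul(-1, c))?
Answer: Rational(19217281, 1241275) ≈ 15.482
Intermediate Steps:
Function('E')(L, n) = Rational(7, 5) (Function('E')(L, n) = Mul(-7, Rational(-1, 5)) = Rational(7, 5))
Function('F')(c) = Add(Rational(7, 5), Mul(-1, c))
Add(Mul(850, Pow(Function('F')(-56), -1)), Mul(2913, Pow(4325, -1))) = Add(Mul(850, Pow(Add(Rational(7, 5), Mul(-1, -56)), -1)), Mul(2913, Pow(4325, -1))) = Add(Mul(850, Pow(Add(Rational(7, 5), 56), -1)), Mul(2913, Rational(1, 4325))) = Add(Mul(850, Pow(Rational(287, 5), -1)), Rational(2913, 4325)) = Add(Mul(850, Rational(5, 287)), Rational(2913, 4325)) = Add(Rational(4250, 287), Rational(2913, 4325)) = Rational(19217281, 1241275)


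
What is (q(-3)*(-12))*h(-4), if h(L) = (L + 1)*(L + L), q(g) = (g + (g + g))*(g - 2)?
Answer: -12960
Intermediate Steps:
q(g) = 3*g*(-2 + g) (q(g) = (g + 2*g)*(-2 + g) = (3*g)*(-2 + g) = 3*g*(-2 + g))
h(L) = 2*L*(1 + L) (h(L) = (1 + L)*(2*L) = 2*L*(1 + L))
(q(-3)*(-12))*h(-4) = ((3*(-3)*(-2 - 3))*(-12))*(2*(-4)*(1 - 4)) = ((3*(-3)*(-5))*(-12))*(2*(-4)*(-3)) = (45*(-12))*24 = -540*24 = -12960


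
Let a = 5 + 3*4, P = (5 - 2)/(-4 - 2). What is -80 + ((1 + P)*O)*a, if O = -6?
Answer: -131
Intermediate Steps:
P = -1/2 (P = 3/(-6) = 3*(-1/6) = -1/2 ≈ -0.50000)
a = 17 (a = 5 + 12 = 17)
-80 + ((1 + P)*O)*a = -80 + ((1 - 1/2)*(-6))*17 = -80 + ((1/2)*(-6))*17 = -80 - 3*17 = -80 - 51 = -131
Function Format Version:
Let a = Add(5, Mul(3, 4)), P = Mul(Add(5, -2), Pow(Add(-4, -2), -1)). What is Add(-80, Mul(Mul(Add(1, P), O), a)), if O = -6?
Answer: -131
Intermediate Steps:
P = Rational(-1, 2) (P = Mul(3, Pow(-6, -1)) = Mul(3, Rational(-1, 6)) = Rational(-1, 2) ≈ -0.50000)
a = 17 (a = Add(5, 12) = 17)
Add(-80, Mul(Mul(Add(1, P), O), a)) = Add(-80, Mul(Mul(Add(1, Rational(-1, 2)), -6), 17)) = Add(-80, Mul(Mul(Rational(1, 2), -6), 17)) = Add(-80, Mul(-3, 17)) = Add(-80, -51) = -131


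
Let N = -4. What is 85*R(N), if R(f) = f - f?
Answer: 0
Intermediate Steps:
R(f) = 0
85*R(N) = 85*0 = 0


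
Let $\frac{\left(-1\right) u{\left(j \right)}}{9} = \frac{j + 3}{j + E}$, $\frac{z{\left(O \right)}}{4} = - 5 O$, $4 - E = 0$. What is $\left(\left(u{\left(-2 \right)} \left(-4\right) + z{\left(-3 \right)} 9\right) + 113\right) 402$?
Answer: $269742$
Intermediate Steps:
$E = 4$ ($E = 4 - 0 = 4 + 0 = 4$)
$z{\left(O \right)} = - 20 O$ ($z{\left(O \right)} = 4 \left(- 5 O\right) = - 20 O$)
$u{\left(j \right)} = - \frac{9 \left(3 + j\right)}{4 + j}$ ($u{\left(j \right)} = - 9 \frac{j + 3}{j + 4} = - 9 \frac{3 + j}{4 + j} = - \frac{9 \left(3 + j\right)}{4 + j}$)
$\left(\left(u{\left(-2 \right)} \left(-4\right) + z{\left(-3 \right)} 9\right) + 113\right) 402 = \left(\left(\frac{9 \left(-3 - -2\right)}{4 - 2} \left(-4\right) + \left(-20\right) \left(-3\right) 9\right) + 113\right) 402 = \left(\left(\frac{9 \left(-3 + 2\right)}{2} \left(-4\right) + 60 \cdot 9\right) + 113\right) 402 = \left(\left(9 \cdot \frac{1}{2} \left(-1\right) \left(-4\right) + 540\right) + 113\right) 402 = \left(\left(\left(- \frac{9}{2}\right) \left(-4\right) + 540\right) + 113\right) 402 = \left(\left(18 + 540\right) + 113\right) 402 = \left(558 + 113\right) 402 = 671 \cdot 402 = 269742$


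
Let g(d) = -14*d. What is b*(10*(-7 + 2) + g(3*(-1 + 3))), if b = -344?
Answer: 46096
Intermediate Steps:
b*(10*(-7 + 2) + g(3*(-1 + 3))) = -344*(10*(-7 + 2) - 42*(-1 + 3)) = -344*(10*(-5) - 42*2) = -344*(-50 - 14*6) = -344*(-50 - 84) = -344*(-134) = 46096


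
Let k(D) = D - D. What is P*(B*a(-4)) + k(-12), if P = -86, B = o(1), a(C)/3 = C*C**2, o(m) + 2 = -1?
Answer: -49536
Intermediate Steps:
o(m) = -3 (o(m) = -2 - 1 = -3)
k(D) = 0
a(C) = 3*C**3 (a(C) = 3*(C*C**2) = 3*C**3)
B = -3
P*(B*a(-4)) + k(-12) = -(-258)*3*(-4)**3 + 0 = -(-258)*3*(-64) + 0 = -(-258)*(-192) + 0 = -86*576 + 0 = -49536 + 0 = -49536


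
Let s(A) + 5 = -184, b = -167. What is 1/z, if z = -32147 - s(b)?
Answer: -1/31958 ≈ -3.1291e-5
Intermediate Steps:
s(A) = -189 (s(A) = -5 - 184 = -189)
z = -31958 (z = -32147 - 1*(-189) = -32147 + 189 = -31958)
1/z = 1/(-31958) = -1/31958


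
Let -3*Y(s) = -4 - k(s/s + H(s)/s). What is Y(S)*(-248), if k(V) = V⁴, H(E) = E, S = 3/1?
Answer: -4960/3 ≈ -1653.3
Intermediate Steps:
S = 3 (S = 3*1 = 3)
Y(s) = 20/3 (Y(s) = -(-4 - (s/s + s/s)⁴)/3 = -(-4 - (1 + 1)⁴)/3 = -(-4 - 1*2⁴)/3 = -(-4 - 1*16)/3 = -(-4 - 16)/3 = -⅓*(-20) = 20/3)
Y(S)*(-248) = (20/3)*(-248) = -4960/3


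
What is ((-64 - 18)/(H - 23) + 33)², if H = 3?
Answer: 137641/100 ≈ 1376.4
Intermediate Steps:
((-64 - 18)/(H - 23) + 33)² = ((-64 - 18)/(3 - 23) + 33)² = (-82/(-20) + 33)² = (-82*(-1/20) + 33)² = (41/10 + 33)² = (371/10)² = 137641/100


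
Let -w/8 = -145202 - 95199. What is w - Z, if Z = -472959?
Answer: 2396167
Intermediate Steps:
w = 1923208 (w = -8*(-145202 - 95199) = -8*(-240401) = 1923208)
w - Z = 1923208 - 1*(-472959) = 1923208 + 472959 = 2396167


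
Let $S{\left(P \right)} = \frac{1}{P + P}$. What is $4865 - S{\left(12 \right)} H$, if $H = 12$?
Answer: $\frac{9729}{2} \approx 4864.5$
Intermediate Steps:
$S{\left(P \right)} = \frac{1}{2 P}$
$4865 - S{\left(12 \right)} H = 4865 - \frac{1}{2 \cdot 12} \cdot 12 = 4865 - \frac{1}{2} \cdot \frac{1}{12} \cdot 12 = 4865 - \frac{1}{24} \cdot 12 = 4865 - \frac{1}{2} = \frac{9729}{2}$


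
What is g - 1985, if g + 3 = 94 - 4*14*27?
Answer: -3406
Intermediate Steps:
g = -1421 (g = -3 + (94 - 4*14*27) = -3 + (94 - 56*27) = -3 + (94 - 1512) = -3 - 1418 = -1421)
g - 1985 = -1421 - 1985 = -3406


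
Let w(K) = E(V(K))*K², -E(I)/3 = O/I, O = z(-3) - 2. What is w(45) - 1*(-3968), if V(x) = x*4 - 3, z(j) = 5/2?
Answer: 466199/118 ≈ 3950.8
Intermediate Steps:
z(j) = 5/2 (z(j) = 5*(½) = 5/2)
V(x) = -3 + 4*x (V(x) = 4*x - 3 = -3 + 4*x)
O = ½ (O = 5/2 - 2 = ½ ≈ 0.50000)
E(I) = -3/(2*I)
w(K) = -3*K²/(2*(-3 + 4*K)) (w(K) = (-3/(2*(-3 + 4*K)))*K² = -3*K²/(2*(-3 + 4*K)))
w(45) - 1*(-3968) = -3*45²/(-6 + 8*45) - 1*(-3968) = -3*2025/(-6 + 360) + 3968 = -3*2025/354 + 3968 = -3*2025*1/354 + 3968 = -2025/118 + 3968 = 466199/118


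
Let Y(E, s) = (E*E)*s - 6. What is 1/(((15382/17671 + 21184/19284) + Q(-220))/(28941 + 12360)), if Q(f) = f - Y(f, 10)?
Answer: -3518510290191/41250938566436 ≈ -0.085295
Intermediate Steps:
Y(E, s) = -6 + s*E² (Y(E, s) = E²*s - 6 = s*E² - 6 = -6 + s*E²)
Q(f) = 6 + f - 10*f² (Q(f) = f - (-6 + 10*f²) = f + (6 - 10*f²) = 6 + f - 10*f²)
1/(((15382/17671 + 21184/19284) + Q(-220))/(28941 + 12360)) = 1/(((15382/17671 + 21184/19284) + (6 - 220 - 10*(-220)²))/(28941 + 12360)) = 1/(((15382*(1/17671) + 21184*(1/19284)) + (6 - 220 - 10*48400))/41301) = 1/(((15382/17671 + 5296/4821) + (6 - 220 - 484000))*(1/41301)) = 1/((167742238/85191891 - 484214)*(1/41301)) = 1/(-41250938566436/85191891*1/41301) = 1/(-41250938566436/3518510290191) = -3518510290191/41250938566436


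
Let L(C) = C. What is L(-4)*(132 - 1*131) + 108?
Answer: 104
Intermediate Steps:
L(-4)*(132 - 1*131) + 108 = -4*(132 - 1*131) + 108 = -4*(132 - 131) + 108 = -4*1 + 108 = -4 + 108 = 104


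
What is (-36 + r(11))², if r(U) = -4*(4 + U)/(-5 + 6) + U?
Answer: 7225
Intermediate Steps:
r(U) = -16 - 3*U (r(U) = -4*(4 + U)/1 + U = -4*(4 + U) + U = (-16 - 4*U) + U = -16 - 3*U)
(-36 + r(11))² = (-36 + (-16 - 3*11))² = (-36 + (-16 - 33))² = (-36 - 49)² = (-85)² = 7225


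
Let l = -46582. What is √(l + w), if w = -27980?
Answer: 17*I*√258 ≈ 273.06*I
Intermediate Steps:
√(l + w) = √(-46582 - 27980) = √(-74562) = 17*I*√258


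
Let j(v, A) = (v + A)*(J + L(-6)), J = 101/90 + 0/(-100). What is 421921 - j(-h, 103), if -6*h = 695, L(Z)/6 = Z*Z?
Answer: 202180007/540 ≈ 3.7441e+5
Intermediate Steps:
L(Z) = 6*Z**2 (L(Z) = 6*(Z*Z) = 6*Z**2)
J = 101/90 (J = 101*(1/90) + 0*(-1/100) = 101/90 + 0 = 101/90 ≈ 1.1222)
h = -695/6 (h = -1/6*695 = -695/6 ≈ -115.83)
j(v, A) = 19541*A/90 + 19541*v/90 (j(v, A) = (v + A)*(101/90 + 6*(-6)**2) = (A + v)*(101/90 + 6*36) = (A + v)*(101/90 + 216) = (A + v)*(19541/90) = 19541*A/90 + 19541*v/90)
421921 - j(-h, 103) = 421921 - ((19541/90)*103 + 19541*(-1*(-695/6))/90) = 421921 - (2012723/90 + (19541/90)*(695/6)) = 421921 - (2012723/90 + 2716199/108) = 421921 - 1*25657333/540 = 421921 - 25657333/540 = 202180007/540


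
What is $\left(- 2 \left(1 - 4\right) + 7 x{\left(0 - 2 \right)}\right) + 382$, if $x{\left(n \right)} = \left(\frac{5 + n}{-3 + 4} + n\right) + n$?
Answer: $381$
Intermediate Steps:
$x{\left(n \right)} = 5 + 3 n$ ($x{\left(n \right)} = \left(\frac{5 + n}{1} + n\right) + n = \left(\left(5 + n\right) 1 + n\right) + n = \left(\left(5 + n\right) + n\right) + n = \left(5 + 2 n\right) + n = 5 + 3 n$)
$\left(- 2 \left(1 - 4\right) + 7 x{\left(0 - 2 \right)}\right) + 382 = \left(- 2 \left(1 - 4\right) + 7 \left(5 + 3 \left(0 - 2\right)\right)\right) + 382 = \left(\left(-2\right) \left(-3\right) + 7 \left(5 + 3 \left(0 - 2\right)\right)\right) + 382 = \left(6 + 7 \left(5 + 3 \left(-2\right)\right)\right) + 382 = \left(6 + 7 \left(5 - 6\right)\right) + 382 = \left(6 + 7 \left(-1\right)\right) + 382 = \left(6 - 7\right) + 382 = -1 + 382 = 381$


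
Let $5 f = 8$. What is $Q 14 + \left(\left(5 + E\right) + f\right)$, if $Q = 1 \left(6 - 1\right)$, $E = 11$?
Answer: $\frac{438}{5} \approx 87.6$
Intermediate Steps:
$f = \frac{8}{5}$ ($f = \frac{1}{5} \cdot 8 = \frac{8}{5} \approx 1.6$)
$Q = 5$ ($Q = 1 \cdot 5 = 5$)
$Q 14 + \left(\left(5 + E\right) + f\right) = 5 \cdot 14 + \left(\left(5 + 11\right) + \frac{8}{5}\right) = 70 + \left(16 + \frac{8}{5}\right) = 70 + \frac{88}{5} = \frac{438}{5}$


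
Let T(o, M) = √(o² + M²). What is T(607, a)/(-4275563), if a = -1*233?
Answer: -√422738/4275563 ≈ -0.00015207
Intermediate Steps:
a = -233
T(o, M) = √(M² + o²)
T(607, a)/(-4275563) = √((-233)² + 607²)/(-4275563) = √(54289 + 368449)*(-1/4275563) = √422738*(-1/4275563) = -√422738/4275563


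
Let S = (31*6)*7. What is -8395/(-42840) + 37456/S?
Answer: 7693073/265608 ≈ 28.964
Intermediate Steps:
S = 1302 (S = 186*7 = 1302)
-8395/(-42840) + 37456/S = -8395/(-42840) + 37456/1302 = -8395*(-1/42840) + 37456*(1/1302) = 1679/8568 + 18728/651 = 7693073/265608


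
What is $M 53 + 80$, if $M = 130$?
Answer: $6970$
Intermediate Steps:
$M 53 + 80 = 130 \cdot 53 + 80 = 6890 + 80 = 6970$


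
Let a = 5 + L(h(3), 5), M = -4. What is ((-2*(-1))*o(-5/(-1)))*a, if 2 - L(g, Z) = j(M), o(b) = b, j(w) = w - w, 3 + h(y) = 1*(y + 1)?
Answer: 70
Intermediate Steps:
h(y) = -2 + y (h(y) = -3 + 1*(y + 1) = -3 + 1*(1 + y) = -3 + (1 + y) = -2 + y)
j(w) = 0
L(g, Z) = 2 (L(g, Z) = 2 - 1*0 = 2 + 0 = 2)
a = 7 (a = 5 + 2 = 7)
((-2*(-1))*o(-5/(-1)))*a = ((-2*(-1))*(-5/(-1)))*7 = (2*(-5*(-1)))*7 = (2*5)*7 = 10*7 = 70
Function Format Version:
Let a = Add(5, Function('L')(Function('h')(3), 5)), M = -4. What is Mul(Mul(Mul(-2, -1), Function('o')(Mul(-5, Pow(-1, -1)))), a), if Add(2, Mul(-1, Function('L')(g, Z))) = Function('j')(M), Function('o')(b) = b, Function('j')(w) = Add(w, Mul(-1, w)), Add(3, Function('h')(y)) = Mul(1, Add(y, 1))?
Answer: 70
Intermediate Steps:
Function('h')(y) = Add(-2, y) (Function('h')(y) = Add(-3, Mul(1, Add(y, 1))) = Add(-3, Mul(1, Add(1, y))) = Add(-3, Add(1, y)) = Add(-2, y))
Function('j')(w) = 0
Function('L')(g, Z) = 2 (Function('L')(g, Z) = Add(2, Mul(-1, 0)) = Add(2, 0) = 2)
a = 7 (a = Add(5, 2) = 7)
Mul(Mul(Mul(-2, -1), Function('o')(Mul(-5, Pow(-1, -1)))), a) = Mul(Mul(Mul(-2, -1), Mul(-5, Pow(-1, -1))), 7) = Mul(Mul(2, Mul(-5, -1)), 7) = Mul(Mul(2, 5), 7) = Mul(10, 7) = 70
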